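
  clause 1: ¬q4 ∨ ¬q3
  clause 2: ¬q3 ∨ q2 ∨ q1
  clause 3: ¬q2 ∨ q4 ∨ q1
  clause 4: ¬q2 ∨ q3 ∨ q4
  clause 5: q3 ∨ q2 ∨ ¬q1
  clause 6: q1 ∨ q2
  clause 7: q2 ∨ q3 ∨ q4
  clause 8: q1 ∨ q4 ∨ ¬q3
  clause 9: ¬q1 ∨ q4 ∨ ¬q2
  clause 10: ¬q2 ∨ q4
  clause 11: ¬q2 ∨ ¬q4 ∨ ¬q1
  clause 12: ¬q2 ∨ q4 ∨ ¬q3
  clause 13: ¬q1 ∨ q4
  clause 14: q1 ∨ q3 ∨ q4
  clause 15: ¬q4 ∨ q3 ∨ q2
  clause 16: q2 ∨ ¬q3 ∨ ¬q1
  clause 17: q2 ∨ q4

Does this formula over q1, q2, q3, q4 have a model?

Branch on q4: set q4 = True.
(¬q3) alone gives q3 = False.
(q2) alone gives q2 = True.
(¬q1) alone gives q1 = False.
Every clause now holds.
A satisfying assignment: q1=False, q2=True, q3=False, q4=True.

Yes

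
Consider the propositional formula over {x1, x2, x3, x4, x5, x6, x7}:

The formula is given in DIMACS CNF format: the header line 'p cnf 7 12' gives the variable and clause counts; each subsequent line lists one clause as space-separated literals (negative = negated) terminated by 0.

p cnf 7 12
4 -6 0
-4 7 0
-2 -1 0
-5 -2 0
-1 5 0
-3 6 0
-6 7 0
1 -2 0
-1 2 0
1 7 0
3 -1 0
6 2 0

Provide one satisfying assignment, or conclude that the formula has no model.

x1=False; x2=False; x3=False; x4=True; x5=True; x6=True; x7=True

Try x4 = True.
(x7) alone gives x7 = True.
Try x2 = False.
(¬x1) alone gives x1 = False.
(x6) alone gives x6 = True.
All clauses hold; x3, x5 can take either value.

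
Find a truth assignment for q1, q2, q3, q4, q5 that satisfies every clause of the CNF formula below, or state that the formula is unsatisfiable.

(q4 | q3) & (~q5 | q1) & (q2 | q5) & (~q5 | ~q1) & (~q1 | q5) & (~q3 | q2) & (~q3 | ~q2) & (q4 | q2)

q1=0,  q2=1,  q3=0,  q4=1,  q5=0

Case q4 = 1:
Case q5 = 0:
The clause (q2) is unit, so q2 = 1.
The clause (~q1) is unit, so q1 = 0.
The clause (~q3) is unit, so q3 = 0.
Every clause now holds.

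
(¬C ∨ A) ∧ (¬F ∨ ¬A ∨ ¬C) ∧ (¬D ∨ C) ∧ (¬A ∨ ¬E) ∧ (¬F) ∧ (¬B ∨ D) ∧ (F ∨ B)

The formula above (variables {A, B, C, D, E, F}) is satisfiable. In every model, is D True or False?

Suppose D = False.
(¬F) alone gives F = False.
(¬B) alone gives B = False.
But (B) is also a unit clause — contradiction.
So every satisfying assignment has D = True.

True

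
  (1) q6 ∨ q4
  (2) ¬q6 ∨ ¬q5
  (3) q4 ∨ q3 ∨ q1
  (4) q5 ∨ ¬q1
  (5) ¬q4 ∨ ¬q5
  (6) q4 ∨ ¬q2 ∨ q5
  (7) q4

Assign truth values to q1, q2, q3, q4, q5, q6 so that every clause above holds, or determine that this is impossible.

q1: False,  q2: False,  q3: True,  q4: True,  q5: False,  q6: True

From the singleton clause (q4), q4 = True.
From the singleton clause (¬q5), q5 = False.
From the singleton clause (¬q1), q1 = False.
Every clause is now satisfied; q2, q3, q6 are unconstrained.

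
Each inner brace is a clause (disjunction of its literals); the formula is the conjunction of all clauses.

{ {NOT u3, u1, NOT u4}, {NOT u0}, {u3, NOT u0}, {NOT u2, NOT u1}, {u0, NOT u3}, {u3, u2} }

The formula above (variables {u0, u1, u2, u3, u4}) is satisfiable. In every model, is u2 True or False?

Suppose u2 = false.
(NOT u0) alone gives u0 = false.
(NOT u3) alone gives u3 = false.
That conflicts with the unit clause (u3).
So every satisfying assignment has u2 = True.

True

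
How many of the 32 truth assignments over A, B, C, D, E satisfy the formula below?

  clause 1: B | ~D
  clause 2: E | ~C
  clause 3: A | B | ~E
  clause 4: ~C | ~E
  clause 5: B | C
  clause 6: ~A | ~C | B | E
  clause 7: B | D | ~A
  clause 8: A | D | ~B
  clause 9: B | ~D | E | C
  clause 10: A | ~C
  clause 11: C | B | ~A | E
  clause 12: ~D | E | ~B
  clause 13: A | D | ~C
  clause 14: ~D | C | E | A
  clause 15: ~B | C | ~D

2

There are 2^5 = 32 truth assignments over (A, B, C, D, E).
Split on B. With B = 1, the clauses containing B are satisfied and ~B drops from the rest; 2 of the 2^4 = 16 assignments to the other variables satisfy what remains.
With B = 0, by the same count on the reduced clause set, 0 assignments work.
Total: 2 + 0 = 2.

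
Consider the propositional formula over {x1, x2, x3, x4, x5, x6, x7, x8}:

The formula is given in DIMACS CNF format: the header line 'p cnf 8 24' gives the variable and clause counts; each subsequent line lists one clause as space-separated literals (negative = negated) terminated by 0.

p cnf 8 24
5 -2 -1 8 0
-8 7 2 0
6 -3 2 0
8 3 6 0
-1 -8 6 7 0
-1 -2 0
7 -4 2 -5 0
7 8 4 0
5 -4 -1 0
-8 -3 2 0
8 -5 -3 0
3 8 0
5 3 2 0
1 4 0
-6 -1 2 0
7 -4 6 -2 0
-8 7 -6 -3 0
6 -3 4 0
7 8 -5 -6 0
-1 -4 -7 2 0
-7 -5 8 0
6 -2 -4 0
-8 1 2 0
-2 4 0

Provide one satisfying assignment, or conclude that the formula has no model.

x1=False, x2=True, x3=True, x4=True, x5=True, x6=True, x7=True, x8=True

Try x1 = False.
(x4) alone gives x4 = True.
Try x3 = True.
Try x6 = True.
Try x8 = True.
(x2) alone gives x2 = True.
(x7) alone gives x7 = True.
No clause remains; x5 is free.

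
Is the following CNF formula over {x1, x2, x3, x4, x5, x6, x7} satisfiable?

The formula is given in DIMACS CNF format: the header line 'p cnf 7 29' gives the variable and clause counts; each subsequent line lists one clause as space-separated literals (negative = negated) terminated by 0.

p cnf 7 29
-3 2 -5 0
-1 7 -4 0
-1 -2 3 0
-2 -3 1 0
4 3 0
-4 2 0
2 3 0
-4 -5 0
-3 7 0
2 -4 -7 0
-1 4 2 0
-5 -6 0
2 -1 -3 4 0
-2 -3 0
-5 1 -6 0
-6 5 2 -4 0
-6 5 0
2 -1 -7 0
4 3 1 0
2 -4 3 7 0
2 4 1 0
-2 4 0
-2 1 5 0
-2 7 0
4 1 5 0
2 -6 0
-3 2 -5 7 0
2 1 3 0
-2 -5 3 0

Try x4 = True.
The clause (x2) is unit, so x2 = True.
The clause (¬x5) is unit, so x5 = False.
The clause (¬x3) is unit, so x3 = False.
The clause (¬x1) is unit, so x1 = False.
That conflicts with the unit clause (x1).
So x4 must be the other value — set x4 = False.
The clause (x3) is unit, so x3 = True.
The clause (x7) is unit, so x7 = True.
The clause (¬x2) is unit, so x2 = False.
The clause (¬x5) is unit, so x5 = False.
The clause (¬x1) is unit, so x1 = False.
That conflicts with the unit clause (x1).
Neither x4 = True nor x4 = False works.
No assignment satisfies every clause.

Unsatisfiable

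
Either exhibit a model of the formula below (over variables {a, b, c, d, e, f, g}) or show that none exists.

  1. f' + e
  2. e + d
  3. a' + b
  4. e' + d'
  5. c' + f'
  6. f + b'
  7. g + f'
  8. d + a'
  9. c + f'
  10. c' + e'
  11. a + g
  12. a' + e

a=0; b=0; c=0; d=1; e=0; f=0; g=1

Try f = 0.
The clause (b') is unit, so b = 0.
The clause (a') is unit, so a = 0.
The clause (g) is unit, so g = 1.
Try e = 0.
The clause (d) is unit, so d = 1.
Every clause is now satisfied; c is unconstrained.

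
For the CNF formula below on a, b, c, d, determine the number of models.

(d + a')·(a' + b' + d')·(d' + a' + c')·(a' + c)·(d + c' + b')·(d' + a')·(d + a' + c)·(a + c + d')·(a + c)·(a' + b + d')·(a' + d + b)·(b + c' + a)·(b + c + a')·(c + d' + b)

There are 2^4 = 16 truth assignments over (a, b, c, d).
Check each against the 14 clauses (columns in the order a, b, c, d):
  F F F F  ✗ fails (a + c)
  F F F T  ✗ fails (a + c + d')
  F F T F  ✗ fails (b + c' + a)
  F F T T  ✗ fails (b + c' + a)
  F T F F  ✗ fails (a + c)
  F T F T  ✗ fails (a + c + d')
  F T T F  ✗ fails (d + c' + b')
  F T T T  ✓ satisfies all
  T F F F  ✗ fails (d + a')
  T F F T  ✗ fails (a' + c)
  T F T F  ✗ fails (d + a')
  T F T T  ✗ fails (d' + a' + c')
  T T F F  ✗ fails (d + a')
  T T F T  ✗ fails (a' + b' + d')
  T T T F  ✗ fails (d + a')
  T T T T  ✗ fails (a' + b' + d')
1 of the 16 rows is a model.

1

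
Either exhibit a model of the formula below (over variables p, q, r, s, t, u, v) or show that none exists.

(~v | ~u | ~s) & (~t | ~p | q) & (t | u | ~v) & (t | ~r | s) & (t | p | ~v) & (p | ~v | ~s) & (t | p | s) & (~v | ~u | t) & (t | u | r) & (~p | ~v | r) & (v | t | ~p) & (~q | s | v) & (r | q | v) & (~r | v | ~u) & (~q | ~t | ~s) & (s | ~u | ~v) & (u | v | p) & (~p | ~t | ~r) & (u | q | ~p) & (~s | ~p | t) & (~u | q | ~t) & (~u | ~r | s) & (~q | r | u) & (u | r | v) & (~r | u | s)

Suppose v = 0.
Suppose t = 0.
The clause (~p) is unit, so p = 0.
The clause (s) is unit, so s = 1.
The clause (u) is unit, so u = 1.
The clause (~r) is unit, so r = 0.
The clause (q) is unit, so q = 1.
All clauses are satisfied.

p ↦ 0; q ↦ 1; r ↦ 0; s ↦ 1; t ↦ 0; u ↦ 1; v ↦ 0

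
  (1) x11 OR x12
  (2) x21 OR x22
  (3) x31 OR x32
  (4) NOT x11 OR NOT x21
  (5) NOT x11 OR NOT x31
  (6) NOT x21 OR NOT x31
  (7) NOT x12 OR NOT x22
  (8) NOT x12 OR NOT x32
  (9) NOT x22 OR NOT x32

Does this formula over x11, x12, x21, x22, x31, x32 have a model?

Case x11 = true:
The clause (NOT x21) is unit, so x21 = false.
The clause (x22) is unit, so x22 = true.
The clause (NOT x31) is unit, so x31 = false.
The clause (x32) is unit, so x32 = true.
Now (NOT x32) is unsatisfied and unit — conflict.
So x11 must be the other value — set x11 = false.
The clause (x12) is unit, so x12 = true.
The clause (NOT x22) is unit, so x22 = false.
The clause (x21) is unit, so x21 = true.
The clause (NOT x31) is unit, so x31 = false.
The clause (x32) is unit, so x32 = true.
Now (NOT x32) is unsatisfied and unit — conflict.
Both values of x11 lead to a conflict.
No assignment satisfies every clause.

No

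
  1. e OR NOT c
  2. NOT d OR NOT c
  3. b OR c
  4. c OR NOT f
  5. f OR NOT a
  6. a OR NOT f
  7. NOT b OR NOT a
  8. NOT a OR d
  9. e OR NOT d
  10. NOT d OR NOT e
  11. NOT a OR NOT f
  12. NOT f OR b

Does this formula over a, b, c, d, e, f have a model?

Branch on e: set e = true.
From the singleton clause (NOT d), d = false.
From the singleton clause (NOT a), a = false.
From the singleton clause (NOT f), f = false.
Branch on b: set b = true.
Every clause is now satisfied; c is unconstrained.
A satisfying assignment: a: false, b: true, c: false, d: false, e: true, f: false.

Satisfiable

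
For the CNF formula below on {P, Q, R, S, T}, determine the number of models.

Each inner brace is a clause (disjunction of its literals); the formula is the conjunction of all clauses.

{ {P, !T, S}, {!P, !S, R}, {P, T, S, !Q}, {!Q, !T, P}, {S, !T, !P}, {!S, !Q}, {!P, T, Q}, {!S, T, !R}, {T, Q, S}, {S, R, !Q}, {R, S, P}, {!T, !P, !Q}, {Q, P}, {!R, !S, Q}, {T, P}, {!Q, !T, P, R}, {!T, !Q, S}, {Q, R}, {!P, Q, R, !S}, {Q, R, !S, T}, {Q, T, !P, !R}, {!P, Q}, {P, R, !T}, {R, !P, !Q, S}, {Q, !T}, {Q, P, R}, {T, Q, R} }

1

There are 2^5 = 32 truth assignments over (P, Q, R, S, T).
Split on R. With R = true, the clauses containing R are satisfied and !R drops from the rest; 1 of the 2^4 = 16 assignments to the other variables satisfy what remains.
With R = false, by the same count on the reduced clause set, 0 assignments work.
(One model: P=T, Q=T, R=T, S=F, T=F.)
Total: 1 + 0 = 1.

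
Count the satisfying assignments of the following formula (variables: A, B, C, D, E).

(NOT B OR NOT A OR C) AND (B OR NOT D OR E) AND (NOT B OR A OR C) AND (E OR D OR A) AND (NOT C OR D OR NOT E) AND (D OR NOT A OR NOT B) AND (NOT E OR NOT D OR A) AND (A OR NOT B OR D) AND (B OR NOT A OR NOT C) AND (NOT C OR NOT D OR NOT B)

There are 2^5 = 32 truth assignments over (A, B, C, D, E).
Split on E. With E = true, the clauses containing E are satisfied and NOT E drops from the rest; 3 of the 2^4 = 16 assignments to the other variables satisfy what remains.
With E = false, by the same count on the reduced clause set, 1 assignment works.
(One model: A=F, B=F, C=F, D=F, E=T.)
Total: 3 + 1 = 4.

4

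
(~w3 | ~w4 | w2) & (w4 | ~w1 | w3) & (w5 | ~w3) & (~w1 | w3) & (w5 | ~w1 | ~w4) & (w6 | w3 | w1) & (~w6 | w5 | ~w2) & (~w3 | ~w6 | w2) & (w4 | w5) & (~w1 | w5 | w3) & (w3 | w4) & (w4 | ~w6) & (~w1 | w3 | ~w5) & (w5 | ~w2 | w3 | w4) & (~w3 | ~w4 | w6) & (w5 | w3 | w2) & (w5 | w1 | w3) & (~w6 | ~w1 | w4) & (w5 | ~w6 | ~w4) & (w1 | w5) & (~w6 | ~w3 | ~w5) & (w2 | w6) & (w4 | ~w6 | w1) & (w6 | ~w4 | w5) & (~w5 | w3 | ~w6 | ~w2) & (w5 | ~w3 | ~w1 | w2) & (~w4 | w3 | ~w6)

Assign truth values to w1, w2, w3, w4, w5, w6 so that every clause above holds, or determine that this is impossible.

w1 ↦ 0; w2 ↦ 1; w3 ↦ 1; w4 ↦ 0; w5 ↦ 1; w6 ↦ 0

Suppose w5 = 1.
Suppose w1 = 0.
Suppose w6 = 0.
From the singleton clause (w3), w3 = 1.
From the singleton clause (~w4), w4 = 0.
From the singleton clause (w2), w2 = 1.
All clauses are satisfied.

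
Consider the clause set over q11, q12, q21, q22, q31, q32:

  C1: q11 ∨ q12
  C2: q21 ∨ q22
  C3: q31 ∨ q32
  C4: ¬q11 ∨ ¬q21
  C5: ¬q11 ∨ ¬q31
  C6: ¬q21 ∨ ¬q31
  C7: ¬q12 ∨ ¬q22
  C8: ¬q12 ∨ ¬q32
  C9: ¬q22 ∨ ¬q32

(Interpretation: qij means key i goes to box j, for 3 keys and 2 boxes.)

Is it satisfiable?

Case q11 = True:
Unit clause (¬q21) forces q21 = False.
Unit clause (q22) forces q22 = True.
Unit clause (¬q31) forces q31 = False.
Unit clause (q32) forces q32 = True.
Now (¬q32) is unsatisfied and unit — conflict.
Backtrack on q11: now try q11 = False.
Unit clause (q12) forces q12 = True.
Unit clause (¬q22) forces q22 = False.
Unit clause (q21) forces q21 = True.
Unit clause (¬q31) forces q31 = False.
Unit clause (q32) forces q32 = True.
Now (¬q32) is unsatisfied and unit — conflict.
Both values of q11 lead to a conflict.
No assignment satisfies every clause.

Unsatisfiable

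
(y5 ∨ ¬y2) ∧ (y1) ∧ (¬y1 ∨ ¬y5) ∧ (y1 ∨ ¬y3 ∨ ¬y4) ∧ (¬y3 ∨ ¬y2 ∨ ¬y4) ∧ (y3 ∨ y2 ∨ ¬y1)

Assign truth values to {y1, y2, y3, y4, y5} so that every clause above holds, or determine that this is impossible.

(y1) alone gives y1 = True.
(¬y5) alone gives y5 = False.
(¬y2) alone gives y2 = False.
(y3) alone gives y3 = True.
No clause remains; y4 is free.

y1=True; y2=False; y3=True; y4=False; y5=False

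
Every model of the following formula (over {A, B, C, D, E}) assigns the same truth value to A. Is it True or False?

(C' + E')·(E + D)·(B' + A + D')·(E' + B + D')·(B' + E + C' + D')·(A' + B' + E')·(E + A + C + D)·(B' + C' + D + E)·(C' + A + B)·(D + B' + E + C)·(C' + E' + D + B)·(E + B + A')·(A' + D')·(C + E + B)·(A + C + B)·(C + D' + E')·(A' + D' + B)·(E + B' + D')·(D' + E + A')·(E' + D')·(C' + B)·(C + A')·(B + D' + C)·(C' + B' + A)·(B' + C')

False

Suppose A = 1.
The clause (D') is unit, so D = 0.
The clause (E) is unit, so E = 1.
The clause (C') is unit, so C = 0.
But (C) is also a unit clause — contradiction.
So every satisfying assignment has A = False.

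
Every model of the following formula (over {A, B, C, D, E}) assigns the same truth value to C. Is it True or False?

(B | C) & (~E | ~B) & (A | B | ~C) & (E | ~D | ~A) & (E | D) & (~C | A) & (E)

Suppose C = 0.
From the singleton clause (B), B = 1.
From the singleton clause (~E), E = 0.
Now (E) is unsatisfied and unit — conflict.
So every satisfying assignment has C = True.

True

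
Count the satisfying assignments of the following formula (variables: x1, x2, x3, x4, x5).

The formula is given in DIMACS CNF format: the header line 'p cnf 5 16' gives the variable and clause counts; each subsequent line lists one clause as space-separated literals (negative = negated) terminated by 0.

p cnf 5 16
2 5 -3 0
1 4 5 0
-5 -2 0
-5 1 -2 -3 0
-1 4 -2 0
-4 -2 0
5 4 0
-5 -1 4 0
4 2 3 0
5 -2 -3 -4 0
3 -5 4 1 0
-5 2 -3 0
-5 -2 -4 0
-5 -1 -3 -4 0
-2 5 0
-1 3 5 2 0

There are 2^5 = 32 truth assignments over (x1, x2, x3, x4, x5).
Split on x3. With x3 = True, the clauses containing x3 are satisfied and ¬x3 drops from the rest; 0 of the 2^4 = 16 assignments to the other variables satisfy what remains.
With x3 = False, by the same count on the reduced clause set, 3 assignments work.
(One model: x1=F, x2=F, x3=F, x4=T, x5=F.)
Total: 0 + 3 = 3.

3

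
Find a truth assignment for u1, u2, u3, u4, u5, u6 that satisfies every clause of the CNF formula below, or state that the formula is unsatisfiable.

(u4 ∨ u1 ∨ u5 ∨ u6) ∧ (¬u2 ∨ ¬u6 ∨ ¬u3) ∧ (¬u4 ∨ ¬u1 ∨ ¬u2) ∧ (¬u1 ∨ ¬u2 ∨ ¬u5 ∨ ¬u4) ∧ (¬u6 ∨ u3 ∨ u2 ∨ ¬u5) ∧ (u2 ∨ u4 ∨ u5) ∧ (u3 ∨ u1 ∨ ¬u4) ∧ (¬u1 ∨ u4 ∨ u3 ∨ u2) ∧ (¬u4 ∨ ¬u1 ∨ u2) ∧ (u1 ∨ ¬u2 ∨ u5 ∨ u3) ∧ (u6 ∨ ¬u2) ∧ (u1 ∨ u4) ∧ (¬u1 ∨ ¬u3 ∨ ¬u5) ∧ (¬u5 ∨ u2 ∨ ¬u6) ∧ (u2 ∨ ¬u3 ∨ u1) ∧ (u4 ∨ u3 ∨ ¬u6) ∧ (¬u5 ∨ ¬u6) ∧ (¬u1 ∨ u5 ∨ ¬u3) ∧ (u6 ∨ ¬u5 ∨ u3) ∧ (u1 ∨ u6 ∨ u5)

UNSATISFIABLE

Try u6 = True.
(¬u5) alone gives u5 = False.
Try u2 = False.
(u4) alone gives u4 = True.
(¬u1) alone gives u1 = False.
(u3) alone gives u3 = True.
That conflicts with the unit clause (¬u3).
Undo u2 and try u2 = True.
(¬u3) alone gives u3 = False.
(u1) alone gives u1 = True.
(¬u4) alone gives u4 = False.
That conflicts with the unit clause (u4).
Neither u2 = True nor u2 = False works.
Undo u6 and try u6 = False.
(¬u2) alone gives u2 = False.
Try u4 = True.
(¬u1) alone gives u1 = False.
(u3) alone gives u3 = True.
That conflicts with the unit clause (¬u3).
Undo u4 and try u4 = False.
(u5) alone gives u5 = True.
(u1) alone gives u1 = True.
(u3) alone gives u3 = True.
That conflicts with the unit clause (¬u3).
Neither u4 = True nor u4 = False works.
Neither u6 = True nor u6 = False works.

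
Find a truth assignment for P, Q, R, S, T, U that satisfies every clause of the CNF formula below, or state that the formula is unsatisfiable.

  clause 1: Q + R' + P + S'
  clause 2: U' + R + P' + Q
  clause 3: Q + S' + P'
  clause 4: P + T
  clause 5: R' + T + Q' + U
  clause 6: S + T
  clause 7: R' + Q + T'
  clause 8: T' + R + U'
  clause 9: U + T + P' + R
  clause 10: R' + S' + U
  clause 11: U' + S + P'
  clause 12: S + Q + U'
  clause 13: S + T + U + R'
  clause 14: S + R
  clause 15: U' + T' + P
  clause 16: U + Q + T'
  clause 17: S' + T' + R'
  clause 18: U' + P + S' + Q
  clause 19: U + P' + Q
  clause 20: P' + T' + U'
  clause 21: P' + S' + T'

Try P = 1.
Try Q = 1.
Try S = 0.
The clause (T) is unit, so T = 1.
The clause (U') is unit, so U = 0.
The clause (R) is unit, so R = 1.
This assignment satisfies each clause.

P=1, Q=1, R=1, S=0, T=1, U=0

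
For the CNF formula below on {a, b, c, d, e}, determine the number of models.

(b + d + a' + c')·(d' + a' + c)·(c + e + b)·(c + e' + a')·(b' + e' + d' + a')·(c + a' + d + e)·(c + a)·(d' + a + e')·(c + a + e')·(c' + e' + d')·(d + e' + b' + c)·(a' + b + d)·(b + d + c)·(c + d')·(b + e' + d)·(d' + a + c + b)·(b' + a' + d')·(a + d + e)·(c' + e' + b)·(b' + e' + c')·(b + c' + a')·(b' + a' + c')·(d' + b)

There are 2^5 = 32 truth assignments over (a, b, c, d, e).
Split on a. With a = 1, the clauses containing a are satisfied and a' drops from the rest; 0 of the 2^4 = 16 assignments to the other variables satisfy what remains.
With a = 0, by the same count on the reduced clause set, 1 assignment works.
Total: 0 + 1 = 1.

1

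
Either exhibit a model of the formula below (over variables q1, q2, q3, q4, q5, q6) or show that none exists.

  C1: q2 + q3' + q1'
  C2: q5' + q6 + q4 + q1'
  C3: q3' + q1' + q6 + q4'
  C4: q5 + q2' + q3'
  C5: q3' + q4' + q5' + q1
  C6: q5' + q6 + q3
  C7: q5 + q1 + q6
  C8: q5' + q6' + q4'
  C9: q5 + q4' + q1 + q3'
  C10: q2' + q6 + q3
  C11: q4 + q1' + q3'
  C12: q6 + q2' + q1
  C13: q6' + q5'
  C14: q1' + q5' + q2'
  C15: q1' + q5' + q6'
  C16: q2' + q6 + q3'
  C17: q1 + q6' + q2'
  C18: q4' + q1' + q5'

Branch on q6: set q6 = 0.
Branch on q5: set q5 = 0.
From the singleton clause (q1), q1 = 1.
Branch on q2: set q2 = 0.
From the singleton clause (q3'), q3 = 0.
No clause remains; q4 is free.

q1=1,  q2=0,  q3=0,  q4=1,  q5=0,  q6=0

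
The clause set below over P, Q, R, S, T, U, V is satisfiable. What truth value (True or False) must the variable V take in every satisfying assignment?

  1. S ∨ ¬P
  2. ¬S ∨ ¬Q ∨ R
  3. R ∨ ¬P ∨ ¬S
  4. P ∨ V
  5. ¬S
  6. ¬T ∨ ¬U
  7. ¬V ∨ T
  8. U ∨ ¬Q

Suppose V = False.
(P) alone gives P = True.
(S) alone gives S = True.
Now (¬S) is unsatisfied and unit — conflict.
So every satisfying assignment has V = True.

True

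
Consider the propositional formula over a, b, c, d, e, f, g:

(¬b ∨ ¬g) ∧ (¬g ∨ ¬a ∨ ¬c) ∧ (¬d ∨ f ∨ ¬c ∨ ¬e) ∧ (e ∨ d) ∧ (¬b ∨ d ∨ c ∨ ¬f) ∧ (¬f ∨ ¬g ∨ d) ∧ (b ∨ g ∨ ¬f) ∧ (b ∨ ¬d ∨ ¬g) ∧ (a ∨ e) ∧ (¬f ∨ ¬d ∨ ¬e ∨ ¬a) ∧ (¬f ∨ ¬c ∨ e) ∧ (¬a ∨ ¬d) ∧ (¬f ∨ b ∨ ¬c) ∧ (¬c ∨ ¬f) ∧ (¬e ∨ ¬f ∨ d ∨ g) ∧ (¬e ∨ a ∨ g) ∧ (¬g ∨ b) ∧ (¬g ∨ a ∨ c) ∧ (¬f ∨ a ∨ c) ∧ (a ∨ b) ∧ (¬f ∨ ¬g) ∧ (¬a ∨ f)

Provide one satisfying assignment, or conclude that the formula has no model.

UNSATISFIABLE

Suppose b = False.
The clause (¬g) is unit, so g = False.
The clause (¬f) is unit, so f = False.
The clause (a) is unit, so a = True.
Now (¬a) is unsatisfied and unit — conflict.
That branch fails; take b = True instead.
The clause (¬g) is unit, so g = False.
Suppose e = True.
The clause (a) is unit, so a = True.
The clause (¬d) is unit, so d = False.
The clause (¬f) is unit, so f = False.
Now (f) is unsatisfied and unit — conflict.
That branch fails; take e = False instead.
The clause (d) is unit, so d = True.
The clause (a) is unit, so a = True.
Now (¬a) is unsatisfied and unit — conflict.
Neither e = True nor e = False works.
Neither b = True nor b = False works.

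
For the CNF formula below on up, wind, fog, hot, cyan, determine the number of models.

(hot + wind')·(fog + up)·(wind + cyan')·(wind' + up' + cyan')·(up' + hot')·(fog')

1

There are 2^5 = 32 truth assignments over (up, wind, fog, hot, cyan).
Split on hot. With hot = 1, the clauses containing hot are satisfied and hot' drops from the rest; 0 of the 2^4 = 16 assignments to the other variables satisfy what remains.
With hot = 0, by the same count on the reduced clause set, 1 assignment works.
(One model: up=T, wind=F, fog=F, hot=F, cyan=F.)
Total: 0 + 1 = 1.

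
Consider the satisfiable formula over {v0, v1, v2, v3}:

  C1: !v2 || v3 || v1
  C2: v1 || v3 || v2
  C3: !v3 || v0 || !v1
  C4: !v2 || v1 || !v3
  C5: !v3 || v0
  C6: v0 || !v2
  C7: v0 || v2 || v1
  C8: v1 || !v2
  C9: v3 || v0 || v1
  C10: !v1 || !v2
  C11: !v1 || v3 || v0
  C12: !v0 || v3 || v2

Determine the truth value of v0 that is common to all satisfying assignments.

Suppose v0 = false.
From the singleton clause (!v3), v3 = false.
From the singleton clause (!v2), v2 = false.
From the singleton clause (v1), v1 = true.
That conflicts with the unit clause (!v1).
So every satisfying assignment has v0 = True.

True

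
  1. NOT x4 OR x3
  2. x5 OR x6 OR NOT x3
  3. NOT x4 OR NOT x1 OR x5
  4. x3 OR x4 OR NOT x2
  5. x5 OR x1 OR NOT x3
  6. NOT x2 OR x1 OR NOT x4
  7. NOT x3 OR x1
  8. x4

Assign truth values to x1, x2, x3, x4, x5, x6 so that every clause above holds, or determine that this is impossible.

x1: true, x2: true, x3: true, x4: true, x5: true, x6: false

From the singleton clause (x4), x4 = true.
From the singleton clause (x3), x3 = true.
From the singleton clause (x1), x1 = true.
From the singleton clause (x5), x5 = true.
All clauses hold; x2, x6 can take either value.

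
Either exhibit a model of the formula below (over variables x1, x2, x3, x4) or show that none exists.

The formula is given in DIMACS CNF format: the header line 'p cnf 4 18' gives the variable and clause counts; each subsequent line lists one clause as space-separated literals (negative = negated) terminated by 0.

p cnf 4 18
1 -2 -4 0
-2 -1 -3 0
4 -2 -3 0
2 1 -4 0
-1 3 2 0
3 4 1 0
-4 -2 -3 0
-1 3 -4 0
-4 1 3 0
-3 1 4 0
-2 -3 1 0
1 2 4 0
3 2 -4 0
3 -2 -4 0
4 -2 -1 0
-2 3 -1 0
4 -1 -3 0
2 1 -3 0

x1 ↦ True; x2 ↦ False; x3 ↦ True; x4 ↦ True

Suppose x1 = True.
Suppose x2 = False.
The clause (x3) is unit, so x3 = True.
The clause (x4) is unit, so x4 = True.
Every clause now holds.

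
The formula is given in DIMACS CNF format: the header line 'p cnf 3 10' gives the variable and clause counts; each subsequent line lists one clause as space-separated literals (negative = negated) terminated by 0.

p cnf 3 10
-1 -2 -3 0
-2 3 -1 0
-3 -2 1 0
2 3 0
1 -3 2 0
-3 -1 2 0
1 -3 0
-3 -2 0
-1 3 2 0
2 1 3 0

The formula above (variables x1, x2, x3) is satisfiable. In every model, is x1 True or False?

Suppose x1 = True.
Suppose x2 = False.
(x3) alone gives x3 = True.
That conflicts with the unit clause (¬x3).
Backtrack on x2: now try x2 = True.
(¬x3) alone gives x3 = False.
That conflicts with the unit clause (x3).
Neither x2 = True nor x2 = False works.
So every satisfying assignment has x1 = False.

False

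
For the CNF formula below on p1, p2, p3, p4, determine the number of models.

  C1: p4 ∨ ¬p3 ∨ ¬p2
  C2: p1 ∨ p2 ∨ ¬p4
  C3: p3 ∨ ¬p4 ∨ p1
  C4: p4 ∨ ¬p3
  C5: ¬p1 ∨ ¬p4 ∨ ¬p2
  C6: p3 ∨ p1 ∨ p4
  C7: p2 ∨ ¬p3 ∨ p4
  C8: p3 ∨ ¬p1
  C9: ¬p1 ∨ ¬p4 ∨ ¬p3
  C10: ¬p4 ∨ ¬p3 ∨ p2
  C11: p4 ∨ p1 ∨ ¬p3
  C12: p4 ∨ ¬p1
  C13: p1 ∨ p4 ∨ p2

There are 2^4 = 16 truth assignments over (p1, p2, p3, p4).
Check each against the 13 clauses (columns in the order p1, p2, p3, p4):
  F F F F  ✗ fails (p3 ∨ p1 ∨ p4)
  F F F T  ✗ fails (p1 ∨ p2 ∨ ¬p4)
  F F T F  ✗ fails (p4 ∨ ¬p3)
  F F T T  ✗ fails (p1 ∨ p2 ∨ ¬p4)
  F T F F  ✗ fails (p3 ∨ p1 ∨ p4)
  F T F T  ✗ fails (p3 ∨ ¬p4 ∨ p1)
  F T T F  ✗ fails (p4 ∨ ¬p3 ∨ ¬p2)
  F T T T  ✓ satisfies all
  T F F F  ✗ fails (p3 ∨ ¬p1)
  T F F T  ✗ fails (p3 ∨ ¬p1)
  T F T F  ✗ fails (p4 ∨ ¬p3)
  T F T T  ✗ fails (¬p1 ∨ ¬p4 ∨ ¬p3)
  T T F F  ✗ fails (p3 ∨ ¬p1)
  T T F T  ✗ fails (¬p1 ∨ ¬p4 ∨ ¬p2)
  T T T F  ✗ fails (p4 ∨ ¬p3 ∨ ¬p2)
  T T T T  ✗ fails (¬p1 ∨ ¬p4 ∨ ¬p2)
1 of the 16 rows is a model.

1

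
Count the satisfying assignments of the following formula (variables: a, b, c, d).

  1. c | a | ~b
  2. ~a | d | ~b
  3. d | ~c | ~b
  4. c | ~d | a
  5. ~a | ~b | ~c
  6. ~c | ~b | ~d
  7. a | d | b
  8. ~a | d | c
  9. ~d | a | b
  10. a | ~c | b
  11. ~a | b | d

3

There are 2^4 = 16 truth assignments over (a, b, c, d).
Check each against the 11 clauses (columns in the order a, b, c, d):
  F F F F  ✗ fails (a | d | b)
  F F F T  ✗ fails (c | ~d | a)
  F F T F  ✗ fails (a | d | b)
  F F T T  ✗ fails (~d | a | b)
  F T F F  ✗ fails (c | a | ~b)
  F T F T  ✗ fails (c | a | ~b)
  F T T F  ✗ fails (d | ~c | ~b)
  F T T T  ✗ fails (~c | ~b | ~d)
  T F F F  ✗ fails (~a | d | c)
  T F F T  ✓ satisfies all
  T F T F  ✗ fails (~a | b | d)
  T F T T  ✓ satisfies all
  T T F F  ✗ fails (~a | d | ~b)
  T T F T  ✓ satisfies all
  T T T F  ✗ fails (~a | d | ~b)
  T T T T  ✗ fails (~a | ~b | ~c)
3 of the 16 rows are models.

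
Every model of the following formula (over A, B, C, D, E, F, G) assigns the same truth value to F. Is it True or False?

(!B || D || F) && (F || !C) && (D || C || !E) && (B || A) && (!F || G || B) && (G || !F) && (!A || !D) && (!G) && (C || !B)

False

Suppose F = true.
Unit clause (G) forces G = true.
That conflicts with the unit clause (!G).
So every satisfying assignment has F = False.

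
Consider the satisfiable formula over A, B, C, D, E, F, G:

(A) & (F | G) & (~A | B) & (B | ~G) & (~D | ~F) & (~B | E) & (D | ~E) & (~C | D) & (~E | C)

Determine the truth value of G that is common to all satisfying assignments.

True

Suppose G = 0.
From the singleton clause (A), A = 1.
From the singleton clause (F), F = 1.
From the singleton clause (B), B = 1.
From the singleton clause (~D), D = 0.
From the singleton clause (E), E = 1.
Now (~E) is unsatisfied and unit — conflict.
So every satisfying assignment has G = True.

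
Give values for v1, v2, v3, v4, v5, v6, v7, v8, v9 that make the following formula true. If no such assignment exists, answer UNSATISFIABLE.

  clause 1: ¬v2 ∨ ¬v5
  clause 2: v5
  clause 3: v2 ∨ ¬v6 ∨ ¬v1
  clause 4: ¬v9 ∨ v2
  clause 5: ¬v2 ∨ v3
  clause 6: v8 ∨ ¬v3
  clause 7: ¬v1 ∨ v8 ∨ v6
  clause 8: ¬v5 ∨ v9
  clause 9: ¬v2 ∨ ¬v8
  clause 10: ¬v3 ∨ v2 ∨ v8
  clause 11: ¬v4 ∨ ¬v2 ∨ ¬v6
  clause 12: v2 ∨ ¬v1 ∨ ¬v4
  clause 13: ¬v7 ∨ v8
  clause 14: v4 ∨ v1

UNSATISFIABLE

Unit clause (v5) forces v5 = True.
Unit clause (¬v2) forces v2 = False.
Unit clause (¬v9) forces v9 = False.
But (v9) is also a unit clause — contradiction.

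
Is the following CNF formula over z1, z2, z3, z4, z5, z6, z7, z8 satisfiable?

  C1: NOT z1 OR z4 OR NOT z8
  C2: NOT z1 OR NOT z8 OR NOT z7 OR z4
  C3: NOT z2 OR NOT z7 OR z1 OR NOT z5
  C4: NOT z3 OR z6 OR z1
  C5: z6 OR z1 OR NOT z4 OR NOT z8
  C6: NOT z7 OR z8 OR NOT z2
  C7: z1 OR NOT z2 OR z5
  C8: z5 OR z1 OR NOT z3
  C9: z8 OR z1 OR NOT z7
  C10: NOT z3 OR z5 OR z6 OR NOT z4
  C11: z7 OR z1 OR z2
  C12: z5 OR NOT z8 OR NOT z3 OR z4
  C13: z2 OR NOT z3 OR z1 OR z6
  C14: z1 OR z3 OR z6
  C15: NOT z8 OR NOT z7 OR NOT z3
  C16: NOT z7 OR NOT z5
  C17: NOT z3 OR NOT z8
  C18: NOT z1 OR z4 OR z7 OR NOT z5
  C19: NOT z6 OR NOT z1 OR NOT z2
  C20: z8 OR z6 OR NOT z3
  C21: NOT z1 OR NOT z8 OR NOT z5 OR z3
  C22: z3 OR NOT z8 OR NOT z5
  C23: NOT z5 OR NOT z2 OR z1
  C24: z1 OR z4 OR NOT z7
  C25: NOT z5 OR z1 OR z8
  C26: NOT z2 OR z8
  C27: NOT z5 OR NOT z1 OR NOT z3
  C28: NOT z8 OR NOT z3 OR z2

Yes, satisfiable

Branch on z7: set z7 = true.
Unit clause (NOT z5) forces z5 = false.
Branch on z8: set z8 = true.
Unit clause (NOT z3) forces z3 = false.
Branch on z1: set z1 = true.
Unit clause (z4) forces z4 = true.
Branch on z6: set z6 = false.
No clause remains; z2 is free.
A satisfying assignment: z1: true, z2: true, z3: false, z4: true, z5: false, z6: false, z7: true, z8: true.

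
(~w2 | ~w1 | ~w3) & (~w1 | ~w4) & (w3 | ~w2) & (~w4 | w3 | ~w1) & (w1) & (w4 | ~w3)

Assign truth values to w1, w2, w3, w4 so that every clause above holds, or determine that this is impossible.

The clause (w1) is unit, so w1 = 1.
The clause (~w4) is unit, so w4 = 0.
The clause (~w3) is unit, so w3 = 0.
The clause (~w2) is unit, so w2 = 0.
Every clause now holds.

w1 ↦ 1, w2 ↦ 0, w3 ↦ 0, w4 ↦ 0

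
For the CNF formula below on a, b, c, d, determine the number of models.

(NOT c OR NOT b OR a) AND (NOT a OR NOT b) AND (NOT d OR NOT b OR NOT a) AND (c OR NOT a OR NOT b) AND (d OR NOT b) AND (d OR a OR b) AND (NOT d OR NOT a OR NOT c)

There are 2^4 = 16 truth assignments over (a, b, c, d).
Split on c. With c = true, the clauses containing c are satisfied and NOT c drops from the rest; 2 of the 2^3 = 8 assignments to the other variables satisfy what remains.
With c = false, by the same count on the reduced clause set, 4 assignments work.
(One model: a=F, b=F, c=F, d=T.)
Total: 2 + 4 = 6.

6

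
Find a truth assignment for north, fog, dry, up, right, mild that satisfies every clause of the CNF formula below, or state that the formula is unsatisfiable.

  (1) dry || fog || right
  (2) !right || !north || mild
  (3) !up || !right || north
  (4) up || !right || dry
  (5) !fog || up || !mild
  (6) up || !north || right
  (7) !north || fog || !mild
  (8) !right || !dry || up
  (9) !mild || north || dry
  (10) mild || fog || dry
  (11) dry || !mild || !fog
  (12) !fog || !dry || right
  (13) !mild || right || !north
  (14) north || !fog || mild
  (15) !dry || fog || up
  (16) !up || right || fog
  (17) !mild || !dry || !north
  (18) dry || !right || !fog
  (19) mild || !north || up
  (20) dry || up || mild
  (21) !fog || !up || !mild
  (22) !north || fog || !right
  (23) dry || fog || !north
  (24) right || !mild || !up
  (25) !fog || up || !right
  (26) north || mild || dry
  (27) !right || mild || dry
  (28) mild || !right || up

Case dry = false:
Case fog = true:
The clause (!mild) is unit, so mild = false.
The clause (north) is unit, so north = true.
The clause (!right) is unit, so right = false.
The clause (up) is unit, so up = true.
Every clause now holds.

north ↦ true,  fog ↦ true,  dry ↦ false,  up ↦ true,  right ↦ false,  mild ↦ false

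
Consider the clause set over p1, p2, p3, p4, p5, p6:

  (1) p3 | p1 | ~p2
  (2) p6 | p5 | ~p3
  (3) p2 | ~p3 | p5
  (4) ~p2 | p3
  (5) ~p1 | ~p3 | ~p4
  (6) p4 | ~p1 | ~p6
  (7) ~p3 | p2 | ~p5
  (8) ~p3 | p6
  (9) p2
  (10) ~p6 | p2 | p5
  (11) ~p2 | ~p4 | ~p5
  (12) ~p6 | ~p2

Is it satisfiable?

(p2) alone gives p2 = 1.
(p3) alone gives p3 = 1.
(p6) alone gives p6 = 1.
Now (~p6) is unsatisfied and unit — conflict.
No assignment satisfies every clause.

No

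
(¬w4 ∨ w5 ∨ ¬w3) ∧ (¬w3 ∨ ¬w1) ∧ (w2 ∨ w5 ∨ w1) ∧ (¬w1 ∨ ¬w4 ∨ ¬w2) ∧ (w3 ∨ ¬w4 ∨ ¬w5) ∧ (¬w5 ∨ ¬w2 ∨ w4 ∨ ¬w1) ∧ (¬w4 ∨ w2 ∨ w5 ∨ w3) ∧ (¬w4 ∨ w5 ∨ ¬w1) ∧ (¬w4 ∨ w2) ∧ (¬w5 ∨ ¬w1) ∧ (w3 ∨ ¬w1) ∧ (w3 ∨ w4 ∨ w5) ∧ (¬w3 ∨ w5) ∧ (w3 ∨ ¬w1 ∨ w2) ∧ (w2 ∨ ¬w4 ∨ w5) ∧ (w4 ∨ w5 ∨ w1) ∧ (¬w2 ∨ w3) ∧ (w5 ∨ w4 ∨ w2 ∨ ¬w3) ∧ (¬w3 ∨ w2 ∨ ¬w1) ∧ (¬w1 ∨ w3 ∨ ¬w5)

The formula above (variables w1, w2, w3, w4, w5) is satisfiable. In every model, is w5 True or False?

Suppose w5 = False.
The clause (¬w3) is unit, so w3 = False.
The clause (¬w1) is unit, so w1 = False.
The clause (w2) is unit, so w2 = True.
But (¬w2) is also a unit clause — contradiction.
So every satisfying assignment has w5 = True.

True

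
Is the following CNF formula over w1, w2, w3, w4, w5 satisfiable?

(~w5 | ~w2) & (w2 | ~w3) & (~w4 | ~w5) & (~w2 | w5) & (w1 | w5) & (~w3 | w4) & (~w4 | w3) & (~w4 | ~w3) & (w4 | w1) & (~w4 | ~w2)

Satisfiable

Branch on w5: set w5 = 1.
Unit clause (~w2) forces w2 = 0.
Unit clause (~w3) forces w3 = 0.
Unit clause (~w4) forces w4 = 0.
Unit clause (w1) forces w1 = 1.
This assignment satisfies each clause.
A satisfying assignment: w1=1; w2=0; w3=0; w4=0; w5=1.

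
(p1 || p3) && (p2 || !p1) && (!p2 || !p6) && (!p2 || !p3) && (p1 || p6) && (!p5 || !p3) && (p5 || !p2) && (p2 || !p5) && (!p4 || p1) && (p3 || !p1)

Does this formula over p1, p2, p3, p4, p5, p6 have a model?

Yes

Try p1 = false.
From the singleton clause (p3), p3 = true.
From the singleton clause (!p2), p2 = false.
From the singleton clause (p6), p6 = true.
From the singleton clause (!p5), p5 = false.
From the singleton clause (!p4), p4 = false.
All clauses are satisfied.
A satisfying assignment: p1 ↦ false, p2 ↦ false, p3 ↦ true, p4 ↦ false, p5 ↦ false, p6 ↦ true.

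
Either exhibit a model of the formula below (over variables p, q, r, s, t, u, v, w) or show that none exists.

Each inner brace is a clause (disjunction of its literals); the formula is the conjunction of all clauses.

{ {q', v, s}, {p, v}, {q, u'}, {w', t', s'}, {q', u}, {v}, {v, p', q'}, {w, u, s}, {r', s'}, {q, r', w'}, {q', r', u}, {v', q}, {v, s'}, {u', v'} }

UNSATISFIABLE

Unit clause (v) forces v = 1.
Unit clause (q) forces q = 1.
Unit clause (u) forces u = 1.
That conflicts with the unit clause (u').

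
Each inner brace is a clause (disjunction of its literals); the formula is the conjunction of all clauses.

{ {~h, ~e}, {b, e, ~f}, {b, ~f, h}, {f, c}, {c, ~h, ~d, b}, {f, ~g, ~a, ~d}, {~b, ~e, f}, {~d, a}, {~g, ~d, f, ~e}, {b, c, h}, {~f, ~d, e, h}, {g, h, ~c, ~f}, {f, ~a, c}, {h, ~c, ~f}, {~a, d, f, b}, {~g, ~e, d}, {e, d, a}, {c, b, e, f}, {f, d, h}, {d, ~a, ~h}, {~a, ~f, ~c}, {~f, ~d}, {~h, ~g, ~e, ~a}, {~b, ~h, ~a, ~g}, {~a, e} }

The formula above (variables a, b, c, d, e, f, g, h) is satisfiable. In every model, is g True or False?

Suppose g = 1.
Case h = 0:
Case b = 1:
Case f = 1:
From the singleton clause (~c), c = 0.
From the singleton clause (~d), d = 0.
From the singleton clause (~e), e = 0.
From the singleton clause (a), a = 1.
That conflicts with the unit clause (~a).
So f must be the other value — set f = 0.
From the singleton clause (c), c = 1.
From the singleton clause (~e), e = 0.
From the singleton clause (d), d = 1.
From the singleton clause (~a), a = 0.
That conflicts with the unit clause (a).
Either choice for f ends in contradiction.
So b must be the other value — set b = 0.
From the singleton clause (~f), f = 0.
From the singleton clause (c), c = 1.
From the singleton clause (d), d = 1.
From the singleton clause (~a), a = 0.
That conflicts with the unit clause (a).
Either choice for b ends in contradiction.
So h must be the other value — set h = 1.
From the singleton clause (~e), e = 0.
From the singleton clause (~a), a = 0.
From the singleton clause (~d), d = 0.
That conflicts with the unit clause (d).
Either choice for h ends in contradiction.
So every satisfying assignment has g = False.

False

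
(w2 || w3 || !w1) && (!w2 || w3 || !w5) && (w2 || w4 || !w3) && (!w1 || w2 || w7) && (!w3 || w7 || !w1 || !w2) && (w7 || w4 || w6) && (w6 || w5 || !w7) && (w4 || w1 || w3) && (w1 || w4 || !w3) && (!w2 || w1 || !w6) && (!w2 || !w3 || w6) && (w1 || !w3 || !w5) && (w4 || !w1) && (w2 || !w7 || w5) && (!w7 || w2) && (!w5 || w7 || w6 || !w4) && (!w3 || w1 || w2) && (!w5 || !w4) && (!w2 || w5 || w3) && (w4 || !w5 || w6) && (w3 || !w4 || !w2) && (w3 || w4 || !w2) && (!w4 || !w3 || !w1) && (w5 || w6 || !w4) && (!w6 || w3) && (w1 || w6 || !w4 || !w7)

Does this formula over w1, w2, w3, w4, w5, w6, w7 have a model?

Suppose w4 = true.
Unit clause (!w5) forces w5 = false.
Unit clause (w6) forces w6 = true.
Unit clause (w3) forces w3 = true.
Unit clause (!w1) forces w1 = false.
Unit clause (!w2) forces w2 = false.
That conflicts with the unit clause (w2).
That branch fails; take w4 = false instead.
Unit clause (!w1) forces w1 = false.
Unit clause (w3) forces w3 = true.
That conflicts with the unit clause (!w3).
Both values of w4 lead to a conflict.
No assignment satisfies every clause.

Unsatisfiable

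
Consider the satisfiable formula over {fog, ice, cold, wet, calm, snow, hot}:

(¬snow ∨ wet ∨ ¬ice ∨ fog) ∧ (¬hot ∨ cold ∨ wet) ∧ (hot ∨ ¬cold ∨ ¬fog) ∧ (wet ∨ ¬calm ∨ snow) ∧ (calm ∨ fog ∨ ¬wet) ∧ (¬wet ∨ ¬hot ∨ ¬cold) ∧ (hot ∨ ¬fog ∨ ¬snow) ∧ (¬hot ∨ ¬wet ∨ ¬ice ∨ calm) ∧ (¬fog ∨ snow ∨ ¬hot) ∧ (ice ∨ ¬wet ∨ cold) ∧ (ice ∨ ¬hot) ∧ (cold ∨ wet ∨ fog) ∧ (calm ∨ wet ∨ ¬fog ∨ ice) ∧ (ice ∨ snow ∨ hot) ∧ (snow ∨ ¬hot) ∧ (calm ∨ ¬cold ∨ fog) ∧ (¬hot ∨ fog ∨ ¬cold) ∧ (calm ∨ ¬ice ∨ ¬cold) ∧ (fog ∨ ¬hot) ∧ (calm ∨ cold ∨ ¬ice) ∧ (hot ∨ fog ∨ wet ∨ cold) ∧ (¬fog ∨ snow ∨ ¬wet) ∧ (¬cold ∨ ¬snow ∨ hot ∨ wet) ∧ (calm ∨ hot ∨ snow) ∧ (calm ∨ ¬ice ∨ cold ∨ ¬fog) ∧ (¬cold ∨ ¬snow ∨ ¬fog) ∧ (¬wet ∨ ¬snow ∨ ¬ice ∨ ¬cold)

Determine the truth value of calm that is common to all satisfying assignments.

Suppose calm = False.
Try fog = True.
Try hot = True.
(snow) alone gives snow = True.
(ice) alone gives ice = True.
(¬wet) alone gives wet = False.
(cold) alone gives cold = True.
Now (¬cold) is unsatisfied and unit — conflict.
Undo hot and try hot = False.
(¬cold) alone gives cold = False.
(¬snow) alone gives snow = False.
Now (snow) is unsatisfied and unit — conflict.
Neither hot = True nor hot = False works.
Undo fog and try fog = False.
(¬wet) alone gives wet = False.
(cold) alone gives cold = True.
Now (¬cold) is unsatisfied and unit — conflict.
Neither fog = True nor fog = False works.
So every satisfying assignment has calm = True.

True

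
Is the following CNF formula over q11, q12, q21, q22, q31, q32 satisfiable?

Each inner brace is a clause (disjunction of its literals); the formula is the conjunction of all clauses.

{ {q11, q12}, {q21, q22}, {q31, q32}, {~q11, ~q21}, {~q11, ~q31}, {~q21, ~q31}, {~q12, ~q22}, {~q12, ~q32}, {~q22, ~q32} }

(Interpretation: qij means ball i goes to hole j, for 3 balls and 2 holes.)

No, unsatisfiable

Try q11 = 1.
From the singleton clause (~q21), q21 = 0.
From the singleton clause (q22), q22 = 1.
From the singleton clause (~q31), q31 = 0.
From the singleton clause (q32), q32 = 1.
Now (~q32) is unsatisfied and unit — conflict.
Undo q11 and try q11 = 0.
From the singleton clause (q12), q12 = 1.
From the singleton clause (~q22), q22 = 0.
From the singleton clause (q21), q21 = 1.
From the singleton clause (~q31), q31 = 0.
From the singleton clause (q32), q32 = 1.
Now (~q32) is unsatisfied and unit — conflict.
Neither q11 = 1 nor q11 = 0 works.
No assignment satisfies every clause.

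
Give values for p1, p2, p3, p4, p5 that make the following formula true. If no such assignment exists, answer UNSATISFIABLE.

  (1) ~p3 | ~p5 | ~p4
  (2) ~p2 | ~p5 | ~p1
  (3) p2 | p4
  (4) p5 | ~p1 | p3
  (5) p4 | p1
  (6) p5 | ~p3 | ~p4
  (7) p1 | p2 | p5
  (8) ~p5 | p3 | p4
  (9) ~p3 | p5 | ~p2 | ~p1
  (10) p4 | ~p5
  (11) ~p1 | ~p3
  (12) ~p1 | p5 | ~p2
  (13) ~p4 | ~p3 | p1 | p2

Case p2 = 1:
Case p5 = 0:
(~p1) alone gives p1 = 0.
(p4) alone gives p4 = 1.
(~p3) alone gives p3 = 0.
Every clause now holds.

p1=0, p2=1, p3=0, p4=1, p5=0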